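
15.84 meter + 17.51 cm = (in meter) 15.84 meter = 15.84 m. 1 cm = 0.01 m, so 17.51 cm = 17.51 * 0.01 = 0.1751 m. Sum: 15.84 + 0.1751 = 16.0151 m. 16.0151 m = 16.0151 meter ≈ 16.02 meter (4 s.f.). Final answer: 16.02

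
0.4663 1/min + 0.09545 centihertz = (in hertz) 0.008726. Check: 1 1/min = 0.016666667 Hz, so 0.4663 1/min = 0.4663 * 0.016666667 = 0.0077716667 Hz. 1 centihertz = 0.01 Hz, so 0.09545 centihertz = 0.09545 * 0.01 = 0.0009545 Hz. Sum: 0.0077716667 + 0.0009545 = 0.0087261667 Hz. 0.0087261667 Hz = 0.0087261667 hertz ≈ 0.008726 hertz (4 s.f.).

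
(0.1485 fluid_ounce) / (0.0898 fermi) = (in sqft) 1 fluid_ounce = 2.957353e-05 m^3, so 0.1485 fluid_ounce = 0.1485 * 2.957353e-05 = 4.3916691e-06 m^3. 1 fermi = 1e-15 m, so 0.0898 fermi = 0.0898 * 1e-15 = 8.98e-17 m. Combine: 4.3916691e-06 m^3 / 8.98e-17 m = 4.8905002e+10 m^2. 1 sqft = 0.09290304 m^2, so 4.8905002e+10 m^2 = 4.8905002e+10 / 0.09290304 = 5.2640906e+11 sqft ≈ 5.264e+11 sqft (4 s.f.). Final answer: 5.264e+11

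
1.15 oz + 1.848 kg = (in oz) 66.34. Check: 1 oz = 0.028349523 kg, so 1.15 oz = 1.15 * 0.028349523 = 0.032601952 kg. 1.848 kg is already in kg. Sum: 0.032601952 + 1.848 = 1.880602 kg. 1 oz = 0.028349523 kg, so 1.880602 kg = 1.880602 / 0.028349523 = 66.336282 oz ≈ 66.34 oz (4 s.f.).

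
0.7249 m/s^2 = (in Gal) 1 Gal = 0.01 m/s^2, so 0.7249 m/s^2 = 0.7249 / 0.01 = 72.49 Gal. Final answer: 72.49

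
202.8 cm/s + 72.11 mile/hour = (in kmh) 123.4. Check: 1 cm/s = 0.01 m/s, so 202.8 cm/s = 202.8 * 0.01 = 2.028 m/s. 1 mile/hour = 0.44704 m/s, so 72.11 mile/hour = 72.11 * 0.44704 = 32.236054 m/s. Sum: 2.028 + 32.236054 = 34.264054 m/s. 1 kmh = 0.27777778 m/s, so 34.264054 m/s = 34.264054 / 0.27777778 = 123.3506 kmh ≈ 123.4 kmh (4 s.f.).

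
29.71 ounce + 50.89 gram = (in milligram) 8.932e+05. Check: 1 ounce = 0.028349523 kg, so 29.71 ounce = 29.71 * 0.028349523 = 0.84226433 kg. 1 gram = 0.001 kg, so 50.89 gram = 50.89 * 0.001 = 0.05089 kg. Sum: 0.84226433 + 0.05089 = 0.89315433 kg. 1 milligram = 1e-06 kg, so 0.89315433 kg = 0.89315433 / 1e-06 = 893154.33 milligram ≈ 8.932e+05 milligram (4 s.f.).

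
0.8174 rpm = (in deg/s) 1 rpm = 0.10471976 rad/s, so 0.8174 rpm = 0.8174 * 0.10471976 = 0.085597928 rad/s. 1 deg/s = 0.017453293 rad/s, so 0.085597928 rad/s = 0.085597928 / 0.017453293 = 4.9044 deg/s ≈ 4.904 deg/s (4 s.f.). Final answer: 4.904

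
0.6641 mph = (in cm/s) 29.69. Check: 1 mph = 0.44704 m/s, so 0.6641 mph = 0.6641 * 0.44704 = 0.29687926 m/s. 1 cm/s = 0.01 m/s, so 0.29687926 m/s = 0.29687926 / 0.01 = 29.687926 cm/s ≈ 29.69 cm/s (4 s.f.).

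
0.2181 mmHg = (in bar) 0.0002908. Check: 1 mmHg = 133.32237 Pa, so 0.2181 mmHg = 0.2181 * 133.32237 = 29.077609 Pa. 1 bar = 100000 Pa, so 29.077609 Pa = 29.077609 / 100000 = 0.00029077609 bar ≈ 0.0002908 bar (4 s.f.).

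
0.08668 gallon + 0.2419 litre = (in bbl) 0.003585. Check: 1 gallon = 0.0037854118 m^3, so 0.08668 gallon = 0.08668 * 0.0037854118 = 0.00032811949 m^3. 1 litre = 0.001 m^3, so 0.2419 litre = 0.2419 * 0.001 = 0.0002419 m^3. Sum: 0.00032811949 + 0.0002419 = 0.00057001949 m^3. 1 bbl = 0.15898729 m^3, so 0.00057001949 m^3 = 0.00057001949 / 0.15898729 = 0.0035853147 bbl ≈ 0.003585 bbl (4 s.f.).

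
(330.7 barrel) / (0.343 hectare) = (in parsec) 1 barrel = 0.15898729 m^3, so 330.7 barrel = 330.7 * 0.15898729 = 52.577098 m^3. 1 hectare = 10000 m^2, so 0.343 hectare = 0.343 * 10000 = 3430 m^2. Combine: 52.577098 m^3 / 3430 m^2 = 0.0153286 m. 1 parsec = 3.0856776e+16 m, so 0.0153286 m = 0.0153286 / 3.0856776e+16 = 4.967661e-19 parsec ≈ 4.968e-19 parsec (4 s.f.). Final answer: 4.968e-19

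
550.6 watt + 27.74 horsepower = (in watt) 2.124e+04. Check: 550.6 watt = 550.6 W. 1 horsepower = 745.69987 W, so 27.74 horsepower = 27.74 * 745.69987 = 20685.714 W. Sum: 550.6 + 20685.714 = 21236.314 W. 21236.314 W = 21236.314 watt ≈ 2.124e+04 watt (4 s.f.).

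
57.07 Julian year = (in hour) 1 Julian year = 31557600 s, so 57.07 Julian year = 57.07 * 31557600 = 1.8009922e+09 s. 1 hour = 3600 s, so 1.8009922e+09 s = 1.8009922e+09 / 3600 = 500275.62 hour ≈ 5.003e+05 hour (4 s.f.). Final answer: 5.003e+05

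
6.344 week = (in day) 44.41. Check: 1 week = 604800 s, so 6.344 week = 6.344 * 604800 = 3836851.2 s. 1 day = 86400 s, so 3836851.2 s = 3836851.2 / 86400 = 44.408 day ≈ 44.41 day (4 s.f.).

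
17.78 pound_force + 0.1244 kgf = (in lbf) 18.05. Check: 1 pound_force = 4.4482216 N, so 17.78 pound_force = 17.78 * 4.4482216 = 79.08938 N. 1 kgf = 9.80665 N, so 0.1244 kgf = 0.1244 * 9.80665 = 1.2199473 N. Sum: 79.08938 + 1.2199473 = 80.309328 N. 1 lbf = 4.4482216 N, so 80.309328 N = 80.309328 / 4.4482216 = 18.054255 lbf ≈ 18.05 lbf (4 s.f.).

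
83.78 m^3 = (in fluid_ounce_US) 2.833e+06. Check: 1 fluid_ounce_US = 2.957353e-05 m^3, so 83.78 m^3 = 83.78 / 2.957353e-05 = 2832938.8 fluid_ounce_US ≈ 2.833e+06 fluid_ounce_US (4 s.f.).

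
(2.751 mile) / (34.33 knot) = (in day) 0.002901. Check: 1 mile = 1609.344 m, so 2.751 mile = 2.751 * 1609.344 = 4427.3053 m. 1 knot = 0.51444444 m/s, so 34.33 knot = 34.33 * 0.51444444 = 17.660878 m/s. Combine: 4427.3053 m / 17.660878 m/s = 250.68433 s. 1 day = 86400 s, so 250.68433 s = 250.68433 / 86400 = 0.002901439 day ≈ 0.002901 day (4 s.f.).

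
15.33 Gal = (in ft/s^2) 0.503. Check: 1 Gal = 0.01 m/s^2, so 15.33 Gal = 15.33 * 0.01 = 0.1533 m/s^2. 1 ft/s^2 = 0.3048 m/s^2, so 0.1533 m/s^2 = 0.1533 / 0.3048 = 0.50295276 ft/s^2 ≈ 0.503 ft/s^2 (4 s.f.).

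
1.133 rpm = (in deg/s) 1 rpm = 0.10471976 rad/s, so 1.133 rpm = 1.133 * 0.10471976 = 0.11864748 rad/s. 1 deg/s = 0.017453293 rad/s, so 0.11864748 rad/s = 0.11864748 / 0.017453293 = 6.798 deg/s. Final answer: 6.798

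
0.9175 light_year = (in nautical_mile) 1 light_year = 9.4607305e+15 m, so 0.9175 light_year = 0.9175 * 9.4607305e+15 = 8.6802202e+15 m. 1 nautical_mile = 1852 m, so 8.6802202e+15 m = 8.6802202e+15 / 1852 = 4.686944e+12 nautical_mile ≈ 4.687e+12 nautical_mile (4 s.f.). Final answer: 4.687e+12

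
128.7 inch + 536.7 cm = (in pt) 2.448e+04. Check: 1 inch = 0.0254 m, so 128.7 inch = 128.7 * 0.0254 = 3.26898 m. 1 cm = 0.01 m, so 536.7 cm = 536.7 * 0.01 = 5.367 m. Sum: 3.26898 + 5.367 = 8.63598 m. 1 pt = 0.00035277778 m, so 8.63598 m = 8.63598 / 0.00035277778 = 24479.943 pt ≈ 2.448e+04 pt (4 s.f.).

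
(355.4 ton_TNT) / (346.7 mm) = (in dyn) 4.289e+17. Check: 1 ton_TNT = 4.184e+09 J, so 355.4 ton_TNT = 355.4 * 4.184e+09 = 1.4869936e+12 J. 1 mm = 0.001 m, so 346.7 mm = 346.7 * 0.001 = 0.3467 m. Combine: 1.4869936e+12 J / 0.3467 m = 4.2889922e+12 N. 1 dyn = 1e-05 N, so 4.2889922e+12 N = 4.2889922e+12 / 1e-05 = 4.2889922e+17 dyn ≈ 4.289e+17 dyn (4 s.f.).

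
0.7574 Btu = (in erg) 7.991e+09. Check: 1 Btu = 1055.0559 J, so 0.7574 Btu = 0.7574 * 1055.0559 = 799.0993 J. 1 erg = 1e-07 J, so 799.0993 J = 799.0993 / 1e-07 = 7.990993e+09 erg ≈ 7.991e+09 erg (4 s.f.).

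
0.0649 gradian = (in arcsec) 1 gradian = 0.015707963 rad, so 0.0649 gradian = 0.0649 * 0.015707963 = 0.0010194468 rad. 1 arcsec = 4.8481368e-06 rad, so 0.0010194468 rad = 0.0010194468 / 4.8481368e-06 = 210.276 arcsec ≈ 210.3 arcsec (4 s.f.). Final answer: 210.3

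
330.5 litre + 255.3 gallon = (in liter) 1297. Check: 1 litre = 0.001 m^3, so 330.5 litre = 330.5 * 0.001 = 0.3305 m^3. 1 gallon = 0.0037854118 m^3, so 255.3 gallon = 255.3 * 0.0037854118 = 0.96641563 m^3. Sum: 0.3305 + 0.96641563 = 1.2969156 m^3. 1 liter = 0.001 m^3, so 1.2969156 m^3 = 1.2969156 / 0.001 = 1296.9156 liter ≈ 1297 liter (4 s.f.).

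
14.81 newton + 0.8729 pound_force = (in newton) 14.81 newton = 14.81 N. 1 pound_force = 4.4482216 N, so 0.8729 pound_force = 0.8729 * 4.4482216 = 3.8828526 N. Sum: 14.81 + 3.8828526 = 18.692853 N. 18.692853 N = 18.692853 newton ≈ 18.69 newton (4 s.f.). Final answer: 18.69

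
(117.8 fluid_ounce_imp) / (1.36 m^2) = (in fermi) 2.461e+12. Check: 1 fluid_ounce_imp = 2.8413063e-05 m^3, so 117.8 fluid_ounce_imp = 117.8 * 2.8413063e-05 = 0.0033470588 m^3. 1.36 m^2 is already in m^2. Combine: 0.0033470588 m^3 / 1.36 m^2 = 0.0024610726 m. 1 fermi = 1e-15 m, so 0.0024610726 m = 0.0024610726 / 1e-15 = 2.4610726e+12 fermi ≈ 2.461e+12 fermi (4 s.f.).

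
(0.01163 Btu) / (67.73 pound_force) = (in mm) 1 Btu = 1055.0559 J, so 0.01163 Btu = 0.01163 * 1055.0559 = 12.2703 J. 1 pound_force = 4.4482216 N, so 67.73 pound_force = 67.73 * 4.4482216 = 301.27805 N. Combine: 12.2703 J / 301.27805 N = 0.040727493 m. 1 mm = 0.001 m, so 0.040727493 m = 0.040727493 / 0.001 = 40.727493 mm ≈ 40.73 mm (4 s.f.). Final answer: 40.73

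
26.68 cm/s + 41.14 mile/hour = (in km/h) 67.17. Check: 1 cm/s = 0.01 m/s, so 26.68 cm/s = 26.68 * 0.01 = 0.2668 m/s. 1 mile/hour = 0.44704 m/s, so 41.14 mile/hour = 41.14 * 0.44704 = 18.391226 m/s. Sum: 0.2668 + 18.391226 = 18.658026 m/s. 1 km/h = 0.27777778 m/s, so 18.658026 m/s = 18.658026 / 0.27777778 = 67.168892 km/h ≈ 67.17 km/h (4 s.f.).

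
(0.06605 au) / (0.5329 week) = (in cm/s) 1 au = 1.4959787e+11 m, so 0.06605 au = 0.06605 * 1.4959787e+11 = 9.8809394e+09 m. 1 week = 604800 s, so 0.5329 week = 0.5329 * 604800 = 322297.92 s. Combine: 9.8809394e+09 m / 322297.92 s = 30657.782 m/s. 1 cm/s = 0.01 m/s, so 30657.782 m/s = 30657.782 / 0.01 = 3065778.2 cm/s ≈ 3.066e+06 cm/s (4 s.f.). Final answer: 3.066e+06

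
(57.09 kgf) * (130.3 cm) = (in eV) 1 kgf = 9.80665 N, so 57.09 kgf = 57.09 * 9.80665 = 559.86165 N. 1 cm = 0.01 m, so 130.3 cm = 130.3 * 0.01 = 1.303 m. Combine: 559.86165 N * 1.303 m = 729.49973 J. 1 eV = 1.6021766e-19 J, so 729.49973 J = 729.49973 / 1.6021766e-19 = 4.5531792e+21 eV ≈ 4.553e+21 eV (4 s.f.). Final answer: 4.553e+21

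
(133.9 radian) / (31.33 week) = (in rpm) 133.9 radian = 133.9 rad. 1 week = 604800 s, so 31.33 week = 31.33 * 604800 = 18948384 s. Combine: 133.9 rad / 18948384 s = 7.0665657e-06 rad/s. 1 rpm = 0.10471976 rad/s, so 7.0665657e-06 rad/s = 7.0665657e-06 / 0.10471976 = 6.7480731e-05 rpm ≈ 6.748e-05 rpm (4 s.f.). Final answer: 6.748e-05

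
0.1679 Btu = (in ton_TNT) 4.234e-08. Check: 1 Btu = 1055.0559 J, so 0.1679 Btu = 0.1679 * 1055.0559 = 177.14388 J. 1 ton_TNT = 4.184e+09 J, so 177.14388 J = 177.14388 / 4.184e+09 = 4.2338403e-08 ton_TNT ≈ 4.234e-08 ton_TNT (4 s.f.).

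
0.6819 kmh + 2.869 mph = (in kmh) 5.299. Check: 1 kmh = 0.27777778 m/s, so 0.6819 kmh = 0.6819 * 0.27777778 = 0.18941667 m/s. 1 mph = 0.44704 m/s, so 2.869 mph = 2.869 * 0.44704 = 1.2825578 m/s. Sum: 0.18941667 + 1.2825578 = 1.4719744 m/s. 1 kmh = 0.27777778 m/s, so 1.4719744 m/s = 1.4719744 / 0.27777778 = 5.2991079 kmh ≈ 5.299 kmh (4 s.f.).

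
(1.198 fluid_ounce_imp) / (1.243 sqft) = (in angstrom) 1 fluid_ounce_imp = 2.8413063e-05 m^3, so 1.198 fluid_ounce_imp = 1.198 * 2.8413063e-05 = 3.4038849e-05 m^3. 1 sqft = 0.09290304 m^2, so 1.243 sqft = 1.243 * 0.09290304 = 0.11547848 m^2. Combine: 3.4038849e-05 m^3 / 0.11547848 m^2 = 0.00029476357 m. 1 angstrom = 1e-10 m, so 0.00029476357 m = 0.00029476357 / 1e-10 = 2947635.7 angstrom ≈ 2.948e+06 angstrom (4 s.f.). Final answer: 2.948e+06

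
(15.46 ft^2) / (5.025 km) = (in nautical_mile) 1.543e-07. Check: 1 ft^2 = 0.09290304 m^2, so 15.46 ft^2 = 15.46 * 0.09290304 = 1.436281 m^2. 1 km = 1000 m, so 5.025 km = 5.025 * 1000 = 5025 m. Combine: 1.436281 m^2 / 5025 m = 0.00028582706 m. 1 nautical_mile = 1852 m, so 0.00028582706 m = 0.00028582706 / 1852 = 1.5433427e-07 nautical_mile ≈ 1.543e-07 nautical_mile (4 s.f.).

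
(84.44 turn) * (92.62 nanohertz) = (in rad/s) 1 turn = 6.2831853 rad, so 84.44 turn = 84.44 * 6.2831853 = 530.55217 rad. 1 nanohertz = 1e-09 Hz, so 92.62 nanohertz = 92.62 * 1e-09 = 9.262e-08 Hz. Combine: 530.55217 rad * 9.262e-08 Hz = 4.9139742e-05 rad/s. Result: 4.9139742e-05 rad/s ≈ 4.914e-05 rad/s (4 s.f.). Final answer: 4.914e-05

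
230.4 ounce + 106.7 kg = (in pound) 249.6. Check: 1 ounce = 0.028349523 kg, so 230.4 ounce = 230.4 * 0.028349523 = 6.5317301 kg. 106.7 kg is already in kg. Sum: 6.5317301 + 106.7 = 113.23173 kg. 1 pound = 0.45359237 kg, so 113.23173 kg = 113.23173 / 0.45359237 = 249.63323 pound ≈ 249.6 pound (4 s.f.).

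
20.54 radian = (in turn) 3.269. Check: 20.54 radian = 20.54 rad. 1 turn = 6.2831853 rad, so 20.54 rad = 20.54 / 6.2831853 = 3.2690425 turn ≈ 3.269 turn (4 s.f.).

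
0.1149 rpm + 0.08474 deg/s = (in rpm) 0.129. Check: 1 rpm = 0.10471976 rad/s, so 0.1149 rpm = 0.1149 * 0.10471976 = 0.0120323 rad/s. 1 deg/s = 0.017453293 rad/s, so 0.08474 deg/s = 0.08474 * 0.017453293 = 0.001478992 rad/s. Sum: 0.0120323 + 0.001478992 = 0.013511292 rad/s. 1 rpm = 0.10471976 rad/s, so 0.013511292 rad/s = 0.013511292 / 0.10471976 = 0.12902333 rpm ≈ 0.129 rpm (4 s.f.).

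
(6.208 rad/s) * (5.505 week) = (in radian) 6.208 rad/s is already in rad/s. 1 week = 604800 s, so 5.505 week = 5.505 * 604800 = 3329424 s. Combine: 6.208 rad/s * 3329424 s = 20669064 rad. 20669064 rad = 20669064 radian ≈ 2.067e+07 radian (4 s.f.). Final answer: 2.067e+07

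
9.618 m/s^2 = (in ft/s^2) 31.56. Check: 1 ft/s^2 = 0.3048 m/s^2, so 9.618 m/s^2 = 9.618 / 0.3048 = 31.555118 ft/s^2 ≈ 31.56 ft/s^2 (4 s.f.).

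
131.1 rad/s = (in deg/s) 1 deg/s = 0.017453293 rad/s, so 131.1 rad/s = 131.1 / 0.017453293 = 7511.4767 deg/s ≈ 7511 deg/s (4 s.f.). Final answer: 7511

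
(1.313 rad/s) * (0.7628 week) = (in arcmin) 2.082e+09. Check: 1.313 rad/s is already in rad/s. 1 week = 604800 s, so 0.7628 week = 0.7628 * 604800 = 461341.44 s. Combine: 1.313 rad/s * 461341.44 s = 605741.31 rad. 1 arcmin = 0.00029088821 rad, so 605741.31 rad = 605741.31 / 0.00029088821 = 2.0823852e+09 arcmin ≈ 2.082e+09 arcmin (4 s.f.).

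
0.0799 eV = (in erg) 1 eV = 1.6021766e-19 J, so 0.0799 eV = 0.0799 * 1.6021766e-19 = 1.2801391e-20 J. 1 erg = 1e-07 J, so 1.2801391e-20 J = 1.2801391e-20 / 1e-07 = 1.2801391e-13 erg ≈ 1.28e-13 erg (4 s.f.). Final answer: 1.28e-13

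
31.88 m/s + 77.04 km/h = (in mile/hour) 31.88 m/s is already in m/s. 1 km/h = 0.27777778 m/s, so 77.04 km/h = 77.04 * 0.27777778 = 21.4 m/s. Sum: 31.88 + 21.4 = 53.28 m/s. 1 mile/hour = 0.44704 m/s, so 53.28 m/s = 53.28 / 0.44704 = 119.18397 mile/hour ≈ 119.2 mile/hour (4 s.f.). Final answer: 119.2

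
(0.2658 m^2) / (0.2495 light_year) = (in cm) 0.2658 m^2 is already in m^2. 1 light_year = 9.4607305e+15 m, so 0.2495 light_year = 0.2495 * 9.4607305e+15 = 2.3604523e+15 m. Combine: 0.2658 m^2 / 2.3604523e+15 m = 1.1260554e-16 m. 1 cm = 0.01 m, so 1.1260554e-16 m = 1.1260554e-16 / 0.01 = 1.1260554e-14 cm ≈ 1.126e-14 cm (4 s.f.). Final answer: 1.126e-14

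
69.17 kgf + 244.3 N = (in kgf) 1 kgf = 9.80665 N, so 69.17 kgf = 69.17 * 9.80665 = 678.32598 N. 244.3 N is already in N. Sum: 678.32598 + 244.3 = 922.62598 N. 1 kgf = 9.80665 N, so 922.62598 N = 922.62598 / 9.80665 = 94.081667 kgf ≈ 94.08 kgf (4 s.f.). Final answer: 94.08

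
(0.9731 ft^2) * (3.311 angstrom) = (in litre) 2.993e-08. Check: 1 ft^2 = 0.09290304 m^2, so 0.9731 ft^2 = 0.9731 * 0.09290304 = 0.090403948 m^2. 1 angstrom = 1e-10 m, so 3.311 angstrom = 3.311 * 1e-10 = 3.311e-10 m. Combine: 0.090403948 m^2 * 3.311e-10 m = 2.9932747e-11 m^3. 1 litre = 0.001 m^3, so 2.9932747e-11 m^3 = 2.9932747e-11 / 0.001 = 2.9932747e-08 litre ≈ 2.993e-08 litre (4 s.f.).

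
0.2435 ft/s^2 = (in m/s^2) 0.07422. Check: 1 ft/s^2 = 0.3048 m/s^2, so 0.2435 ft/s^2 = 0.2435 * 0.3048 = 0.0742188 m/s^2. Result: 0.0742188 m/s^2 ≈ 0.07422 m/s^2 (4 s.f.).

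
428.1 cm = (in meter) 1 cm = 0.01 m, so 428.1 cm = 428.1 * 0.01 = 4.281 m. 4.281 m = 4.281 meter. Final answer: 4.281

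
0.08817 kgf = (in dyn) 1 kgf = 9.80665 N, so 0.08817 kgf = 0.08817 * 9.80665 = 0.86465233 N. 1 dyn = 1e-05 N, so 0.86465233 N = 0.86465233 / 1e-05 = 86465.233 dyn ≈ 8.647e+04 dyn (4 s.f.). Final answer: 8.647e+04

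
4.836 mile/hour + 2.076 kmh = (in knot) 5.323. Check: 1 mile/hour = 0.44704 m/s, so 4.836 mile/hour = 4.836 * 0.44704 = 2.1618854 m/s. 1 kmh = 0.27777778 m/s, so 2.076 kmh = 2.076 * 0.27777778 = 0.57666667 m/s. Sum: 2.1618854 + 0.57666667 = 2.7385521 m/s. 1 knot = 0.51444444 m/s, so 2.7385521 m/s = 2.7385521 / 0.51444444 = 5.3233194 knot ≈ 5.323 knot (4 s.f.).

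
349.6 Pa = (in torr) 1 torr = 133.32237 Pa, so 349.6 Pa = 349.6 / 133.32237 = 2.6222156 torr ≈ 2.622 torr (4 s.f.). Final answer: 2.622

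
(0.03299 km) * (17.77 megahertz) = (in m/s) 5.862e+08. Check: 1 km = 1000 m, so 0.03299 km = 0.03299 * 1000 = 32.99 m. 1 megahertz = 1000000 Hz, so 17.77 megahertz = 17.77 * 1000000 = 17770000 Hz. Combine: 32.99 m * 17770000 Hz = 5.862323e+08 m/s. Result: 5.862323e+08 m/s ≈ 5.862e+08 m/s (4 s.f.).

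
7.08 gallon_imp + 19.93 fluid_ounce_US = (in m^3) 0.03278. Check: 1 gallon_imp = 0.00454609 m^3, so 7.08 gallon_imp = 7.08 * 0.00454609 = 0.032186317 m^3. 1 fluid_ounce_US = 2.957353e-05 m^3, so 19.93 fluid_ounce_US = 19.93 * 2.957353e-05 = 0.00058940044 m^3. Sum: 0.032186317 + 0.00058940044 = 0.032775718 m^3. Result: 0.032775718 m^3 ≈ 0.03278 m^3 (4 s.f.).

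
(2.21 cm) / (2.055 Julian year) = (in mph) 7.623e-10. Check: 1 cm = 0.01 m, so 2.21 cm = 2.21 * 0.01 = 0.0221 m. 1 Julian year = 31557600 s, so 2.055 Julian year = 2.055 * 31557600 = 64850868 s. Combine: 0.0221 m / 64850868 s = 3.4078187e-10 m/s. 1 mph = 0.44704 m/s, so 3.4078187e-10 m/s = 3.4078187e-10 / 0.44704 = 7.6230733e-10 mph ≈ 7.623e-10 mph (4 s.f.).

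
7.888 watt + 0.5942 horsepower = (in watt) 451. Check: 7.888 watt = 7.888 W. 1 horsepower = 745.69987 W, so 0.5942 horsepower = 0.5942 * 745.69987 = 443.09486 W. Sum: 7.888 + 443.09486 = 450.98286 W. 450.98286 W = 450.98286 watt ≈ 451 watt (4 s.f.).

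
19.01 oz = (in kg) 0.5389. Check: 1 oz = 0.028349523 kg, so 19.01 oz = 19.01 * 0.028349523 = 0.53892443 kg. Result: 0.53892443 kg ≈ 0.5389 kg (4 s.f.).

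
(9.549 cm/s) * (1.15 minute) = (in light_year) 6.964e-16. Check: 1 cm/s = 0.01 m/s, so 9.549 cm/s = 9.549 * 0.01 = 0.09549 m/s. 1 minute = 60 s, so 1.15 minute = 1.15 * 60 = 69 s. Combine: 0.09549 m/s * 69 s = 6.58881 m. 1 light_year = 9.4607305e+15 m, so 6.58881 m = 6.58881 / 9.4607305e+15 = 6.9643777e-16 light_year ≈ 6.964e-16 light_year (4 s.f.).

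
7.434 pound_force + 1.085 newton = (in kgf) 1 pound_force = 4.4482216 N, so 7.434 pound_force = 7.434 * 4.4482216 = 33.068079 N. 1.085 newton = 1.085 N. Sum: 33.068079 + 1.085 = 34.153079 N. 1 kgf = 9.80665 N, so 34.153079 N = 34.153079 / 9.80665 = 3.4826449 kgf ≈ 3.483 kgf (4 s.f.). Final answer: 3.483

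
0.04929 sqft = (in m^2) 0.004579. Check: 1 sqft = 0.09290304 m^2, so 0.04929 sqft = 0.04929 * 0.09290304 = 0.0045791908 m^2. Result: 0.0045791908 m^2 ≈ 0.004579 m^2 (4 s.f.).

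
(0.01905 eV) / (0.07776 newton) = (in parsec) 1.272e-36. Check: 1 eV = 1.6021766e-19 J, so 0.01905 eV = 0.01905 * 1.6021766e-19 = 3.0521465e-21 J. 0.07776 newton = 0.07776 N. Combine: 3.0521465e-21 J / 0.07776 N = 3.9250855e-20 m. 1 parsec = 3.0856776e+16 m, so 3.9250855e-20 m = 3.9250855e-20 / 3.0856776e+16 = 1.2720336e-36 parsec ≈ 1.272e-36 parsec (4 s.f.).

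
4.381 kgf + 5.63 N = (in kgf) 1 kgf = 9.80665 N, so 4.381 kgf = 4.381 * 9.80665 = 42.962934 N. 5.63 N is already in N. Sum: 42.962934 + 5.63 = 48.592934 N. 1 kgf = 9.80665 N, so 48.592934 N = 48.592934 / 9.80665 = 4.9551002 kgf ≈ 4.955 kgf (4 s.f.). Final answer: 4.955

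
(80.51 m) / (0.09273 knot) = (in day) 80.51 m is already in m. 1 knot = 0.51444444 m/s, so 0.09273 knot = 0.09273 * 0.51444444 = 0.047704433 m/s. Combine: 80.51 m / 0.047704433 m/s = 1687.6838 s. 1 day = 86400 s, so 1687.6838 s = 1687.6838 / 86400 = 0.019533377 day ≈ 0.01953 day (4 s.f.). Final answer: 0.01953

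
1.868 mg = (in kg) 1.868e-06. Check: 1 mg = 1e-06 kg, so 1.868 mg = 1.868 * 1e-06 = 1.868e-06 kg. Result: 1.868e-06 kg.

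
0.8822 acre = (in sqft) 1 acre = 4046.8564 m^2, so 0.8822 acre = 0.8822 * 4046.8564 = 3570.1367 m^2. 1 sqft = 0.09290304 m^2, so 3570.1367 m^2 = 3570.1367 / 0.09290304 = 38428.632 sqft ≈ 3.843e+04 sqft (4 s.f.). Final answer: 3.843e+04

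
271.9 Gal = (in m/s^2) 2.719. Check: 1 Gal = 0.01 m/s^2, so 271.9 Gal = 271.9 * 0.01 = 2.719 m/s^2. Result: 2.719 m/s^2.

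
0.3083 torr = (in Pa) 41.1. Check: 1 torr = 133.32237 Pa, so 0.3083 torr = 0.3083 * 133.32237 = 41.103286 Pa. Result: 41.103286 Pa ≈ 41.1 Pa (4 s.f.).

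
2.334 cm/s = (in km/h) 0.08402. Check: 1 cm/s = 0.01 m/s, so 2.334 cm/s = 2.334 * 0.01 = 0.02334 m/s. 1 km/h = 0.27777778 m/s, so 0.02334 m/s = 0.02334 / 0.27777778 = 0.084024 km/h ≈ 0.08402 km/h (4 s.f.).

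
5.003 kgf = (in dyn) 1 kgf = 9.80665 N, so 5.003 kgf = 5.003 * 9.80665 = 49.06267 N. 1 dyn = 1e-05 N, so 49.06267 N = 49.06267 / 1e-05 = 4906267 dyn ≈ 4.906e+06 dyn (4 s.f.). Final answer: 4.906e+06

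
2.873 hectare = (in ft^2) 3.092e+05. Check: 1 hectare = 10000 m^2, so 2.873 hectare = 2.873 * 10000 = 28730 m^2. 1 ft^2 = 0.09290304 m^2, so 28730 m^2 = 28730 / 0.09290304 = 309247.15 ft^2 ≈ 3.092e+05 ft^2 (4 s.f.).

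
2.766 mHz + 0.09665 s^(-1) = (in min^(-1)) 1 mHz = 0.001 Hz, so 2.766 mHz = 2.766 * 0.001 = 0.002766 Hz. 0.09665 s^(-1) = 0.09665 Hz. Sum: 0.002766 + 0.09665 = 0.099416 Hz. 1 min^(-1) = 0.016666667 Hz, so 0.099416 Hz = 0.099416 / 0.016666667 = 5.96496 min^(-1) ≈ 5.965 min^(-1) (4 s.f.). Final answer: 5.965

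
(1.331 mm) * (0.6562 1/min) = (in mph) 1 mm = 0.001 m, so 1.331 mm = 1.331 * 0.001 = 0.001331 m. 1 1/min = 0.016666667 Hz, so 0.6562 1/min = 0.6562 * 0.016666667 = 0.010936667 Hz. Combine: 0.001331 m * 0.010936667 Hz = 1.4556703e-05 m/s. 1 mph = 0.44704 m/s, so 1.4556703e-05 m/s = 1.4556703e-05 / 0.44704 = 3.2562418e-05 mph ≈ 3.256e-05 mph (4 s.f.). Final answer: 3.256e-05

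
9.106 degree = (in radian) 1 degree = 0.017453293 rad, so 9.106 degree = 9.106 * 0.017453293 = 0.15892968 rad. 0.15892968 rad = 0.15892968 radian ≈ 0.1589 radian (4 s.f.). Final answer: 0.1589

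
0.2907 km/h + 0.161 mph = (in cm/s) 1 km/h = 0.27777778 m/s, so 0.2907 km/h = 0.2907 * 0.27777778 = 0.08075 m/s. 1 mph = 0.44704 m/s, so 0.161 mph = 0.161 * 0.44704 = 0.07197344 m/s. Sum: 0.08075 + 0.07197344 = 0.15272344 m/s. 1 cm/s = 0.01 m/s, so 0.15272344 m/s = 0.15272344 / 0.01 = 15.272344 cm/s ≈ 15.27 cm/s (4 s.f.). Final answer: 15.27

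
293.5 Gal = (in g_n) 0.2993. Check: 1 Gal = 0.01 m/s^2, so 293.5 Gal = 293.5 * 0.01 = 2.935 m/s^2. 1 g_n = 9.80665 m/s^2, so 2.935 m/s^2 = 2.935 / 9.80665 = 0.29928671 g_n ≈ 0.2993 g_n (4 s.f.).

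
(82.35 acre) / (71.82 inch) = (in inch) 7.192e+06. Check: 1 acre = 4046.8564 m^2, so 82.35 acre = 82.35 * 4046.8564 = 333258.63 m^2. 1 inch = 0.0254 m, so 71.82 inch = 71.82 * 0.0254 = 1.824228 m. Combine: 333258.63 m^2 / 1.824228 m = 182684.74 m. 1 inch = 0.0254 m, so 182684.74 m = 182684.74 / 0.0254 = 7192312.8 inch ≈ 7.192e+06 inch (4 s.f.).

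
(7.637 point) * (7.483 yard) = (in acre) 1 point = 0.00035277778 m, so 7.637 point = 7.637 * 0.00035277778 = 0.0026941639 m. 1 yard = 0.9144 m, so 7.483 yard = 7.483 * 0.9144 = 6.8424552 m. Combine: 0.0026941639 m * 6.8424552 m = 0.018434696 m^2. 1 acre = 4046.8564 m^2, so 0.018434696 m^2 = 0.018434696 / 4046.8564 = 4.5553125e-06 acre ≈ 4.555e-06 acre (4 s.f.). Final answer: 4.555e-06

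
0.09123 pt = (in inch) 0.001267. Check: 1 pt = 0.00035277778 m, so 0.09123 pt = 0.09123 * 0.00035277778 = 3.2183917e-05 m. 1 inch = 0.0254 m, so 3.2183917e-05 m = 3.2183917e-05 / 0.0254 = 0.0012670833 inch ≈ 0.001267 inch (4 s.f.).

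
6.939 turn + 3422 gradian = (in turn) 15.49. Check: 1 turn = 6.2831853 rad, so 6.939 turn = 6.939 * 6.2831853 = 43.599023 rad. 1 gradian = 0.015707963 rad, so 3422 gradian = 3422 * 0.015707963 = 53.75265 rad. Sum: 43.599023 + 53.75265 = 97.351673 rad. 1 turn = 6.2831853 rad, so 97.351673 rad = 97.351673 / 6.2831853 = 15.494 turn ≈ 15.49 turn (4 s.f.).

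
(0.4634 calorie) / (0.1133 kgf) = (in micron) 1.745e+06. Check: 1 calorie = 4.184 J, so 0.4634 calorie = 0.4634 * 4.184 = 1.9388656 J. 1 kgf = 9.80665 N, so 0.1133 kgf = 0.1133 * 9.80665 = 1.1110934 N. Combine: 1.9388656 J / 1.1110934 N = 1.7450068 m. 1 micron = 1e-06 m, so 1.7450068 m = 1.7450068 / 1e-06 = 1745006.8 micron ≈ 1.745e+06 micron (4 s.f.).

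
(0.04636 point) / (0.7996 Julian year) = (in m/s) 6.481e-13. Check: 1 point = 0.00035277778 m, so 0.04636 point = 0.04636 * 0.00035277778 = 1.6354778e-05 m. 1 Julian year = 31557600 s, so 0.7996 Julian year = 0.7996 * 31557600 = 25233457 s. Combine: 1.6354778e-05 m / 25233457 s = 6.4813861e-13 m/s. Result: 6.4813861e-13 m/s ≈ 6.481e-13 m/s (4 s.f.).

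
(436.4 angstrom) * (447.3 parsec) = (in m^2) 6.023e+11. Check: 1 angstrom = 1e-10 m, so 436.4 angstrom = 436.4 * 1e-10 = 4.364e-08 m. 1 parsec = 3.0856776e+16 m, so 447.3 parsec = 447.3 * 3.0856776e+16 = 1.3802236e+19 m. Combine: 4.364e-08 m * 1.3802236e+19 m = 6.0232957e+11 m^2. Result: 6.0232957e+11 m^2 ≈ 6.023e+11 m^2 (4 s.f.).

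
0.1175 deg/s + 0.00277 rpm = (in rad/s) 0.002341. Check: 1 deg/s = 0.017453293 rad/s, so 0.1175 deg/s = 0.1175 * 0.017453293 = 0.0020507619 rad/s. 1 rpm = 0.10471976 rad/s, so 0.00277 rpm = 0.00277 * 0.10471976 = 0.00029007372 rad/s. Sum: 0.0020507619 + 0.00029007372 = 0.0023408356 rad/s. Result: 0.0023408356 rad/s ≈ 0.002341 rad/s (4 s.f.).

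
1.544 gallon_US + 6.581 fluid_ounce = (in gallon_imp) 1.328. Check: 1 gallon_US = 0.0037854118 m^3, so 1.544 gallon_US = 1.544 * 0.0037854118 = 0.0058446758 m^3. 1 fluid_ounce = 2.957353e-05 m^3, so 6.581 fluid_ounce = 6.581 * 2.957353e-05 = 0.0001946234 m^3. Sum: 0.0058446758 + 0.0001946234 = 0.0060392992 m^3. 1 gallon_imp = 0.00454609 m^3, so 0.0060392992 m^3 = 0.0060392992 / 0.00454609 = 1.3284601 gallon_imp ≈ 1.328 gallon_imp (4 s.f.).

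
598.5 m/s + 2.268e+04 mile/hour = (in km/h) 3.865e+04. Check: 598.5 m/s is already in m/s. 1 mile/hour = 0.44704 m/s, so 2.268e+04 mile/hour = 2.268e+04 * 0.44704 = 10138.867 m/s. Sum: 598.5 + 10138.867 = 10737.367 m/s. 1 km/h = 0.27777778 m/s, so 10737.367 m/s = 10737.367 / 0.27777778 = 38654.522 km/h ≈ 3.865e+04 km/h (4 s.f.).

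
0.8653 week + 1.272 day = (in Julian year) 1 week = 604800 s, so 0.8653 week = 0.8653 * 604800 = 523333.44 s. 1 day = 86400 s, so 1.272 day = 1.272 * 86400 = 109900.8 s. Sum: 523333.44 + 109900.8 = 633234.24 s. 1 Julian year = 31557600 s, so 633234.24 s = 633234.24 / 31557600 = 0.020065982 Julian year ≈ 0.02007 Julian year (4 s.f.). Final answer: 0.02007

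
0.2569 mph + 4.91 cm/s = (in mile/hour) 0.3667. Check: 1 mph = 0.44704 m/s, so 0.2569 mph = 0.2569 * 0.44704 = 0.11484458 m/s. 1 cm/s = 0.01 m/s, so 4.91 cm/s = 4.91 * 0.01 = 0.0491 m/s. Sum: 0.11484458 + 0.0491 = 0.16394458 m/s. 1 mile/hour = 0.44704 m/s, so 0.16394458 m/s = 0.16394458 / 0.44704 = 0.36673357 mile/hour ≈ 0.3667 mile/hour (4 s.f.).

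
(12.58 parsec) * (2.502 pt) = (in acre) 1 parsec = 3.0856776e+16 m, so 12.58 parsec = 12.58 * 3.0856776e+16 = 3.8817824e+17 m. 1 pt = 0.00035277778 m, so 2.502 pt = 2.502 * 0.00035277778 = 0.00088265 m. Combine: 3.8817824e+17 m * 0.00088265 m = 3.4262552e+14 m^2. 1 acre = 4046.8564 m^2, so 3.4262552e+14 m^2 = 3.4262552e+14 / 4046.8564 = 8.4664611e+10 acre ≈ 8.466e+10 acre (4 s.f.). Final answer: 8.466e+10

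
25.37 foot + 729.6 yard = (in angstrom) 6.749e+12. Check: 1 foot = 0.3048 m, so 25.37 foot = 25.37 * 0.3048 = 7.732776 m. 1 yard = 0.9144 m, so 729.6 yard = 729.6 * 0.9144 = 667.14624 m. Sum: 7.732776 + 667.14624 = 674.87902 m. 1 angstrom = 1e-10 m, so 674.87902 m = 674.87902 / 1e-10 = 6.7487902e+12 angstrom ≈ 6.749e+12 angstrom (4 s.f.).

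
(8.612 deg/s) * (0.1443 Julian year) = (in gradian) 4.357e+07. Check: 1 deg/s = 0.017453293 rad/s, so 8.612 deg/s = 8.612 * 0.017453293 = 0.15030776 rad/s. 1 Julian year = 31557600 s, so 0.1443 Julian year = 0.1443 * 31557600 = 4553761.7 s. Combine: 0.15030776 rad/s * 4553761.7 s = 684465.7 rad. 1 gradian = 0.015707963 rad, so 684465.7 rad = 684465.7 / 0.015707963 = 43574440 gradian ≈ 4.357e+07 gradian (4 s.f.).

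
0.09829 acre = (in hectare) 0.03978. Check: 1 acre = 4046.8564 m^2, so 0.09829 acre = 0.09829 * 4046.8564 = 397.76552 m^2. 1 hectare = 10000 m^2, so 397.76552 m^2 = 397.76552 / 10000 = 0.039776552 hectare ≈ 0.03978 hectare (4 s.f.).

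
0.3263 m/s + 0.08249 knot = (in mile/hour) 0.8248. Check: 0.3263 m/s is already in m/s. 1 knot = 0.51444444 m/s, so 0.08249 knot = 0.08249 * 0.51444444 = 0.042436522 m/s. Sum: 0.3263 + 0.042436522 = 0.36873652 m/s. 1 mile/hour = 0.44704 m/s, so 0.36873652 m/s = 0.36873652 / 0.44704 = 0.82484011 mile/hour ≈ 0.8248 mile/hour (4 s.f.).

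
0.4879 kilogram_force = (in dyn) 4.785e+05. Check: 1 kilogram_force = 9.80665 N, so 0.4879 kilogram_force = 0.4879 * 9.80665 = 4.7846645 N. 1 dyn = 1e-05 N, so 4.7846645 N = 4.7846645 / 1e-05 = 478466.45 dyn ≈ 4.785e+05 dyn (4 s.f.).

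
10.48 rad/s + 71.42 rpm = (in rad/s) 17.96. Check: 10.48 rad/s is already in rad/s. 1 rpm = 0.10471976 rad/s, so 71.42 rpm = 71.42 * 0.10471976 = 7.4790849 rad/s. Sum: 10.48 + 7.4790849 = 17.959085 rad/s. Result: 17.959085 rad/s ≈ 17.96 rad/s (4 s.f.).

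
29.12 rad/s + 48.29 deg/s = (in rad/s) 29.12 rad/s is already in rad/s. 1 deg/s = 0.017453293 rad/s, so 48.29 deg/s = 48.29 * 0.017453293 = 0.8428195 rad/s. Sum: 29.12 + 0.8428195 = 29.962819 rad/s. Result: 29.962819 rad/s ≈ 29.96 rad/s (4 s.f.). Final answer: 29.96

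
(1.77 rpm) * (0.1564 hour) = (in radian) 104.4. Check: 1 rpm = 0.10471976 rad/s, so 1.77 rpm = 1.77 * 0.10471976 = 0.18535397 rad/s. 1 hour = 3600 s, so 0.1564 hour = 0.1564 * 3600 = 563.04 s. Combine: 0.18535397 rad/s * 563.04 s = 104.3617 rad. 104.3617 rad = 104.3617 radian ≈ 104.4 radian (4 s.f.).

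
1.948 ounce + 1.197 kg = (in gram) 1252. Check: 1 ounce = 0.028349523 kg, so 1.948 ounce = 1.948 * 0.028349523 = 0.055224871 kg. 1.197 kg is already in kg. Sum: 0.055224871 + 1.197 = 1.2522249 kg. 1 gram = 0.001 kg, so 1.2522249 kg = 1.2522249 / 0.001 = 1252.2249 gram ≈ 1252 gram (4 s.f.).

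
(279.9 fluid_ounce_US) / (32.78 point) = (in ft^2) 1 fluid_ounce_US = 2.957353e-05 m^3, so 279.9 fluid_ounce_US = 279.9 * 2.957353e-05 = 0.0082776309 m^3. 1 point = 0.00035277778 m, so 32.78 point = 32.78 * 0.00035277778 = 0.011564056 m. Combine: 0.0082776309 m^3 / 0.011564056 m = 0.71580691 m^2. 1 ft^2 = 0.09290304 m^2, so 0.71580691 m^2 = 0.71580691 / 0.09290304 = 7.7048815 ft^2 ≈ 7.705 ft^2 (4 s.f.). Final answer: 7.705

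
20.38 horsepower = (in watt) 1 horsepower = 745.69987 W, so 20.38 horsepower = 20.38 * 745.69987 = 15197.363 W. 15197.363 W = 15197.363 watt ≈ 1.52e+04 watt (4 s.f.). Final answer: 1.52e+04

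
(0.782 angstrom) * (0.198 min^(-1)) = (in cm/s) 2.581e-11. Check: 1 angstrom = 1e-10 m, so 0.782 angstrom = 0.782 * 1e-10 = 7.82e-11 m. 1 min^(-1) = 0.016666667 Hz, so 0.198 min^(-1) = 0.198 * 0.016666667 = 0.0033 Hz. Combine: 7.82e-11 m * 0.0033 Hz = 2.5806e-13 m/s. 1 cm/s = 0.01 m/s, so 2.5806e-13 m/s = 2.5806e-13 / 0.01 = 2.5806e-11 cm/s ≈ 2.581e-11 cm/s (4 s.f.).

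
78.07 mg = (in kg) 7.807e-05. Check: 1 mg = 1e-06 kg, so 78.07 mg = 78.07 * 1e-06 = 7.807e-05 kg. Result: 7.807e-05 kg.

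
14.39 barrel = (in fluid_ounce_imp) 8.052e+04. Check: 1 barrel = 0.15898729 m^3, so 14.39 barrel = 14.39 * 0.15898729 = 2.2878272 m^3. 1 fluid_ounce_imp = 2.8413063e-05 m^3, so 2.2878272 m^3 = 2.2878272 / 2.8413063e-05 = 80520.26 fluid_ounce_imp ≈ 8.052e+04 fluid_ounce_imp (4 s.f.).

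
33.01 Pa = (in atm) 0.0003258. Check: 1 atm = 101325 Pa, so 33.01 Pa = 33.01 / 101325 = 0.00032578337 atm ≈ 0.0003258 atm (4 s.f.).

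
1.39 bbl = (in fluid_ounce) 1 bbl = 0.15898729 m^3, so 1.39 bbl = 1.39 * 0.15898729 = 0.22099234 m^3. 1 fluid_ounce = 2.957353e-05 m^3, so 0.22099234 m^3 = 0.22099234 / 2.957353e-05 = 7472.64 fluid_ounce ≈ 7473 fluid_ounce (4 s.f.). Final answer: 7473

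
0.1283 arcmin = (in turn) 5.94e-06. Check: 1 arcmin = 0.00029088821 rad, so 0.1283 arcmin = 0.1283 * 0.00029088821 = 3.7320957e-05 rad. 1 turn = 6.2831853 rad, so 3.7320957e-05 rad = 3.7320957e-05 / 6.2831853 = 5.9398148e-06 turn ≈ 5.94e-06 turn (4 s.f.).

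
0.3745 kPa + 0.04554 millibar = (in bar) 0.003791. Check: 1 kPa = 1000 Pa, so 0.3745 kPa = 0.3745 * 1000 = 374.5 Pa. 1 millibar = 100 Pa, so 0.04554 millibar = 0.04554 * 100 = 4.554 Pa. Sum: 374.5 + 4.554 = 379.054 Pa. 1 bar = 100000 Pa, so 379.054 Pa = 379.054 / 100000 = 0.00379054 bar ≈ 0.003791 bar (4 s.f.).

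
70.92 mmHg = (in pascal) 9455. Check: 1 mmHg = 133.32237 Pa, so 70.92 mmHg = 70.92 * 133.32237 = 9455.2224 Pa. 9455.2224 Pa = 9455.2224 pascal ≈ 9455 pascal (4 s.f.).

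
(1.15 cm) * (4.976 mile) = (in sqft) 1 cm = 0.01 m, so 1.15 cm = 1.15 * 0.01 = 0.0115 m. 1 mile = 1609.344 m, so 4.976 mile = 4.976 * 1609.344 = 8008.0957 m. Combine: 0.0115 m * 8008.0957 m = 92.093101 m^2. 1 sqft = 0.09290304 m^2, so 92.093101 m^2 = 92.093101 / 0.09290304 = 991.28189 sqft ≈ 991.3 sqft (4 s.f.). Final answer: 991.3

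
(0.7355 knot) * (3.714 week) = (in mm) 8.499e+08. Check: 1 knot = 0.51444444 m/s, so 0.7355 knot = 0.7355 * 0.51444444 = 0.37837389 m/s. 1 week = 604800 s, so 3.714 week = 3.714 * 604800 = 2246227.2 s. Combine: 0.37837389 m/s * 2246227.2 s = 849913.72 m. 1 mm = 0.001 m, so 849913.72 m = 849913.72 / 0.001 = 8.4991372e+08 mm ≈ 8.499e+08 mm (4 s.f.).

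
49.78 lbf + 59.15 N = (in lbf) 1 lbf = 4.4482216 N, so 49.78 lbf = 49.78 * 4.4482216 = 221.43247 N. 59.15 N is already in N. Sum: 221.43247 + 59.15 = 280.58247 N. 1 lbf = 4.4482216 N, so 280.58247 N = 280.58247 / 4.4482216 = 63.077449 lbf ≈ 63.08 lbf (4 s.f.). Final answer: 63.08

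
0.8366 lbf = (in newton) 3.721. Check: 1 lbf = 4.4482216 N, so 0.8366 lbf = 0.8366 * 4.4482216 = 3.7213822 N. 3.7213822 N = 3.7213822 newton ≈ 3.721 newton (4 s.f.).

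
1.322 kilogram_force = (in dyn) 1 kilogram_force = 9.80665 N, so 1.322 kilogram_force = 1.322 * 9.80665 = 12.964391 N. 1 dyn = 1e-05 N, so 12.964391 N = 12.964391 / 1e-05 = 1296439.1 dyn ≈ 1.296e+06 dyn (4 s.f.). Final answer: 1.296e+06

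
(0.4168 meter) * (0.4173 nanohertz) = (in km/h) 6.262e-10. Check: 0.4168 meter = 0.4168 m. 1 nanohertz = 1e-09 Hz, so 0.4173 nanohertz = 0.4173 * 1e-09 = 4.173e-10 Hz. Combine: 0.4168 m * 4.173e-10 Hz = 1.7393064e-10 m/s. 1 km/h = 0.27777778 m/s, so 1.7393064e-10 m/s = 1.7393064e-10 / 0.27777778 = 6.261503e-10 km/h ≈ 6.262e-10 km/h (4 s.f.).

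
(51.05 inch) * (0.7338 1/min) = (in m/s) 0.01586. Check: 1 inch = 0.0254 m, so 51.05 inch = 51.05 * 0.0254 = 1.29667 m. 1 1/min = 0.016666667 Hz, so 0.7338 1/min = 0.7338 * 0.016666667 = 0.01223 Hz. Combine: 1.29667 m * 0.01223 Hz = 0.015858274 m/s. Result: 0.015858274 m/s ≈ 0.01586 m/s (4 s.f.).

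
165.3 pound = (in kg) 1 pound = 0.45359237 kg, so 165.3 pound = 165.3 * 0.45359237 = 74.978819 kg. Result: 74.978819 kg ≈ 74.98 kg (4 s.f.). Final answer: 74.98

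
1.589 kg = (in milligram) 1.589e+06. Check: 1 milligram = 1e-06 kg, so 1.589 kg = 1.589 / 1e-06 = 1589000 milligram ≈ 1.589e+06 milligram (4 s.f.).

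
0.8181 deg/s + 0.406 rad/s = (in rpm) 4.013. Check: 1 deg/s = 0.017453293 rad/s, so 0.8181 deg/s = 0.8181 * 0.017453293 = 0.014278539 rad/s. 0.406 rad/s is already in rad/s. Sum: 0.014278539 + 0.406 = 0.42027854 rad/s. 1 rpm = 0.10471976 rad/s, so 0.42027854 rad/s = 0.42027854 / 0.10471976 = 4.0133644 rpm ≈ 4.013 rpm (4 s.f.).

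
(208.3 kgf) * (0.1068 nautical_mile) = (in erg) 1 kgf = 9.80665 N, so 208.3 kgf = 208.3 * 9.80665 = 2042.7252 N. 1 nautical_mile = 1852 m, so 0.1068 nautical_mile = 0.1068 * 1852 = 197.7936 m. Combine: 2042.7252 N * 197.7936 m = 404037.97 J. 1 erg = 1e-07 J, so 404037.97 J = 404037.97 / 1e-07 = 4.0403797e+12 erg ≈ 4.04e+12 erg (4 s.f.). Final answer: 4.04e+12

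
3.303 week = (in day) 1 week = 604800 s, so 3.303 week = 3.303 * 604800 = 1997654.4 s. 1 day = 86400 s, so 1997654.4 s = 1997654.4 / 86400 = 23.121 day ≈ 23.12 day (4 s.f.). Final answer: 23.12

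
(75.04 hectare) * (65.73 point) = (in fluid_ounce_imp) 1 hectare = 10000 m^2, so 75.04 hectare = 75.04 * 10000 = 750400 m^2. 1 point = 0.00035277778 m, so 65.73 point = 65.73 * 0.00035277778 = 0.023188083 m. Combine: 750400 m^2 * 0.023188083 m = 17400.338 m^3. 1 fluid_ounce_imp = 2.8413063e-05 m^3, so 17400.338 m^3 = 17400.338 / 2.8413063e-05 = 6.1240627e+08 fluid_ounce_imp ≈ 6.124e+08 fluid_ounce_imp (4 s.f.). Final answer: 6.124e+08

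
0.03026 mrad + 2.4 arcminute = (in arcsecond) 1 mrad = 0.001 rad, so 0.03026 mrad = 0.03026 * 0.001 = 3.026e-05 rad. 1 arcminute = 0.00029088821 rad, so 2.4 arcminute = 2.4 * 0.00029088821 = 0.0006981317 rad. Sum: 3.026e-05 + 0.0006981317 = 0.0007283917 rad. 1 arcsecond = 4.8481368e-06 rad, so 0.0007283917 rad = 0.0007283917 / 4.8481368e-06 = 150.24157 arcsecond ≈ 150.2 arcsecond (4 s.f.). Final answer: 150.2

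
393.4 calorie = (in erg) 1 calorie = 4.184 J, so 393.4 calorie = 393.4 * 4.184 = 1645.9856 J. 1 erg = 1e-07 J, so 1645.9856 J = 1645.9856 / 1e-07 = 1.6459856e+10 erg ≈ 1.646e+10 erg (4 s.f.). Final answer: 1.646e+10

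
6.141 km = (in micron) 6.141e+09. Check: 1 km = 1000 m, so 6.141 km = 6.141 * 1000 = 6141 m. 1 micron = 1e-06 m, so 6141 m = 6141 / 1e-06 = 6.141e+09 micron.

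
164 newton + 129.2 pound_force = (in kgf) 164 newton = 164 N. 1 pound_force = 4.4482216 N, so 129.2 pound_force = 129.2 * 4.4482216 = 574.71023 N. Sum: 164 + 574.71023 = 738.71023 N. 1 kgf = 9.80665 N, so 738.71023 N = 738.71023 / 9.80665 = 75.32748 kgf ≈ 75.33 kgf (4 s.f.). Final answer: 75.33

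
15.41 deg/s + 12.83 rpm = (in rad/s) 1 deg/s = 0.017453293 rad/s, so 15.41 deg/s = 15.41 * 0.017453293 = 0.26895524 rad/s. 1 rpm = 0.10471976 rad/s, so 12.83 rpm = 12.83 * 0.10471976 = 1.3435545 rad/s. Sum: 0.26895524 + 1.3435545 = 1.6125097 rad/s. Result: 1.6125097 rad/s ≈ 1.613 rad/s (4 s.f.). Final answer: 1.613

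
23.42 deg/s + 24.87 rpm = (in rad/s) 3.013. Check: 1 deg/s = 0.017453293 rad/s, so 23.42 deg/s = 23.42 * 0.017453293 = 0.40875611 rad/s. 1 rpm = 0.10471976 rad/s, so 24.87 rpm = 24.87 * 0.10471976 = 2.6043803 rad/s. Sum: 0.40875611 + 2.6043803 = 3.0131364 rad/s. Result: 3.0131364 rad/s ≈ 3.013 rad/s (4 s.f.).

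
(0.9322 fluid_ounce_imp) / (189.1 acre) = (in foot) 1.136e-10. Check: 1 fluid_ounce_imp = 2.8413063e-05 m^3, so 0.9322 fluid_ounce_imp = 0.9322 * 2.8413063e-05 = 2.6486657e-05 m^3. 1 acre = 4046.8564 m^2, so 189.1 acre = 189.1 * 4046.8564 = 765260.55 m^2. Combine: 2.6486657e-05 m^3 / 765260.55 m^2 = 3.4611293e-11 m. 1 foot = 0.3048 m, so 3.4611293e-11 m = 3.4611293e-11 / 0.3048 = 1.1355411e-10 foot ≈ 1.136e-10 foot (4 s.f.).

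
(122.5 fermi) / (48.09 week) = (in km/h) 1.516e-20. Check: 1 fermi = 1e-15 m, so 122.5 fermi = 122.5 * 1e-15 = 1.225e-13 m. 1 week = 604800 s, so 48.09 week = 48.09 * 604800 = 29084832 s. Combine: 1.225e-13 m / 29084832 s = 4.2118173e-21 m/s. 1 km/h = 0.27777778 m/s, so 4.2118173e-21 m/s = 4.2118173e-21 / 0.27777778 = 1.5162542e-20 km/h ≈ 1.516e-20 km/h (4 s.f.).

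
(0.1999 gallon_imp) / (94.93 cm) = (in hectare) 9.573e-08. Check: 1 gallon_imp = 0.00454609 m^3, so 0.1999 gallon_imp = 0.1999 * 0.00454609 = 0.00090876339 m^3. 1 cm = 0.01 m, so 94.93 cm = 94.93 * 0.01 = 0.9493 m. Combine: 0.00090876339 m^3 / 0.9493 m = 0.00095729842 m^2. 1 hectare = 10000 m^2, so 0.00095729842 m^2 = 0.00095729842 / 10000 = 9.5729842e-08 hectare ≈ 9.573e-08 hectare (4 s.f.).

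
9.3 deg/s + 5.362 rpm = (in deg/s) 1 deg/s = 0.017453293 rad/s, so 9.3 deg/s = 9.3 * 0.017453293 = 0.16231562 rad/s. 1 rpm = 0.10471976 rad/s, so 5.362 rpm = 5.362 * 0.10471976 = 0.56150733 rad/s. Sum: 0.16231562 + 0.56150733 = 0.72382295 rad/s. 1 deg/s = 0.017453293 rad/s, so 0.72382295 rad/s = 0.72382295 / 0.017453293 = 41.472 deg/s ≈ 41.47 deg/s (4 s.f.). Final answer: 41.47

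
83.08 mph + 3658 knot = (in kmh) 1 mph = 0.44704 m/s, so 83.08 mph = 83.08 * 0.44704 = 37.140083 m/s. 1 knot = 0.51444444 m/s, so 3658 knot = 3658 * 0.51444444 = 1881.8378 m/s. Sum: 37.140083 + 1881.8378 = 1918.9779 m/s. 1 kmh = 0.27777778 m/s, so 1918.9779 m/s = 1918.9779 / 0.27777778 = 6908.3203 kmh ≈ 6908 kmh (4 s.f.). Final answer: 6908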